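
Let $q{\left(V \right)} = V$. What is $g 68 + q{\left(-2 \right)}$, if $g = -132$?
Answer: $-8978$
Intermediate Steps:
$g 68 + q{\left(-2 \right)} = \left(-132\right) 68 - 2 = -8976 - 2 = -8978$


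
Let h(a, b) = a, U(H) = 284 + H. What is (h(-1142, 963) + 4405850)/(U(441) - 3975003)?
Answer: -28602/25807 ≈ -1.1083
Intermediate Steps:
(h(-1142, 963) + 4405850)/(U(441) - 3975003) = (-1142 + 4405850)/((284 + 441) - 3975003) = 4404708/(725 - 3975003) = 4404708/(-3974278) = 4404708*(-1/3974278) = -28602/25807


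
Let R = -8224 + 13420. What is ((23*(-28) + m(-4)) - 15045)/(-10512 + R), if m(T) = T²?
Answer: 15673/5316 ≈ 2.9483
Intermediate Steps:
R = 5196
((23*(-28) + m(-4)) - 15045)/(-10512 + R) = ((23*(-28) + (-4)²) - 15045)/(-10512 + 5196) = ((-644 + 16) - 15045)/(-5316) = (-628 - 15045)*(-1/5316) = -15673*(-1/5316) = 15673/5316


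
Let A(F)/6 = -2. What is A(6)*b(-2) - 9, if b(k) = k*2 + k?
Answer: 63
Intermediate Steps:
b(k) = 3*k (b(k) = 2*k + k = 3*k)
A(F) = -12 (A(F) = 6*(-2) = -12)
A(6)*b(-2) - 9 = -36*(-2) - 9 = -12*(-6) - 9 = 72 - 9 = 63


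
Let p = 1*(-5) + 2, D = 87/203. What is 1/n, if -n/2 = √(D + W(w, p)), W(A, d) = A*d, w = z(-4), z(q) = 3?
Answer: I*√105/60 ≈ 0.17078*I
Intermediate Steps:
w = 3
D = 3/7 (D = 87*(1/203) = 3/7 ≈ 0.42857)
p = -3 (p = -5 + 2 = -3)
n = -4*I*√105/7 (n = -2*√(3/7 + 3*(-3)) = -2*√(3/7 - 9) = -4*I*√105/7 ≈ -5.8554*I)
1/n = 1/(-4*I*√105/7) = I*√105/60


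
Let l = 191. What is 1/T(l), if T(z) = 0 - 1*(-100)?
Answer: 1/100 ≈ 0.010000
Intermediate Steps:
T(z) = 100 (T(z) = 0 + 100 = 100)
1/T(l) = 1/100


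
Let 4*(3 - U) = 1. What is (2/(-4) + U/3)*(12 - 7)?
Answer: 25/12 ≈ 2.0833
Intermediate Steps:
U = 11/4 (U = 3 - ¼*1 = 3 - ¼ = 11/4 ≈ 2.7500)
(2/(-4) + U/3)*(12 - 7) = (2/(-4) + (11/4)/3)*(12 - 7) = (2*(-¼) + (11/4)*(⅓))*5 = (-½ + 11/12)*5 = (5/12)*5 = 25/12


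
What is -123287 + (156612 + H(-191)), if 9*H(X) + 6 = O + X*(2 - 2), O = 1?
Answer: 299920/9 ≈ 33324.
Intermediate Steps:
H(X) = -5/9 (H(X) = -⅔ + (1 + X*(2 - 2))/9 = -⅔ + (1 + X*0)/9 = -⅔ + (1 + 0)/9 = -⅔ + (⅑)*1 = -⅔ + ⅑ = -5/9)
-123287 + (156612 + H(-191)) = -123287 + (156612 - 5/9) = -123287 + 1409503/9 = 299920/9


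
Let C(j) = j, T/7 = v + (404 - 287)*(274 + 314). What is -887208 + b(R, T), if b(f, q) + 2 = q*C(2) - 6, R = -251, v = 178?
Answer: 78420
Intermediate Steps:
T = 482818 (T = 7*(178 + (404 - 287)*(274 + 314)) = 7*(178 + 117*588) = 7*(178 + 68796) = 7*68974 = 482818)
b(f, q) = -8 + 2*q (b(f, q) = -2 + (q*2 - 6) = -2 + (2*q - 6) = -2 + (-6 + 2*q) = -8 + 2*q)
-887208 + b(R, T) = -887208 + (-8 + 2*482818) = -887208 + (-8 + 965636) = -887208 + 965628 = 78420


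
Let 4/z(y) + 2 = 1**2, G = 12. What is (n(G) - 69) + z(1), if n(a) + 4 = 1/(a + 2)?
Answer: -1077/14 ≈ -76.929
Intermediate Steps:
n(a) = -4 + 1/(2 + a) (n(a) = -4 + 1/(a + 2) = -4 + 1/(2 + a))
z(y) = -4 (z(y) = 4/(-2 + 1**2) = 4/(-2 + 1) = 4/(-1) = 4*(-1) = -4)
(n(G) - 69) + z(1) = ((-7 - 4*12)/(2 + 12) - 69) - 4 = ((-7 - 48)/14 - 69) - 4 = ((1/14)*(-55) - 69) - 4 = (-55/14 - 69) - 4 = -1021/14 - 4 = -1077/14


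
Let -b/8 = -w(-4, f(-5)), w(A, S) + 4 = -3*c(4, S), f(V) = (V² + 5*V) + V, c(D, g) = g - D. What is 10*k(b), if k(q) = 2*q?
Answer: 3680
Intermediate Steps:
f(V) = V² + 6*V
w(A, S) = 8 - 3*S (w(A, S) = -4 - 3*(S - 1*4) = -4 - 3*(S - 4) = -4 - 3*(-4 + S) = -4 + (12 - 3*S) = 8 - 3*S)
b = 184 (b = -(-8)*(8 - (-15)*(6 - 5)) = -(-8)*(8 - (-15)) = -(-8)*(8 - 3*(-5)) = -(-8)*(8 + 15) = -(-8)*23 = -8*(-23) = 184)
10*k(b) = 10*(2*184) = 10*368 = 3680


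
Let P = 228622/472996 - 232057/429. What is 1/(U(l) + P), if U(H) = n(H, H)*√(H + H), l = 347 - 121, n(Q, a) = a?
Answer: 5563123089270131814/234636353600729678042639 + 4652731210330474128*√113/234636353600729678042639 ≈ 0.00023450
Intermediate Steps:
P = -54831976967/101457642 (P = 228622*(1/472996) - 232057*1/429 = 114311/236498 - 232057/429 = -54831976967/101457642 ≈ -540.44)
l = 226
U(H) = √2*H^(3/2) (U(H) = H*√(H + H) = H*√(2*H) = H*(√2*√H) = √2*H^(3/2))
1/(U(l) + P) = 1/(√2*226^(3/2) - 54831976967/101457642) = 1/(√2*(226*√226) - 54831976967/101457642) = 1/(452*√113 - 54831976967/101457642) = 1/(-54831976967/101457642 + 452*√113)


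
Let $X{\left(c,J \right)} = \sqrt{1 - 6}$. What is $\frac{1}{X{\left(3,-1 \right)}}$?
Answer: $- \frac{i \sqrt{5}}{5} \approx - 0.44721 i$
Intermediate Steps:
$X{\left(c,J \right)} = i \sqrt{5}$ ($X{\left(c,J \right)} = \sqrt{-5} = i \sqrt{5}$)
$\frac{1}{X{\left(3,-1 \right)}} = \frac{1}{i \sqrt{5}} = - \frac{i \sqrt{5}}{5}$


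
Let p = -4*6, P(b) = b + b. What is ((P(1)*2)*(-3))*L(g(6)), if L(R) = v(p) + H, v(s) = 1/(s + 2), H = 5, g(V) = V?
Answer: -654/11 ≈ -59.455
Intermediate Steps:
P(b) = 2*b
p = -24
v(s) = 1/(2 + s)
L(R) = 109/22 (L(R) = 1/(2 - 24) + 5 = 1/(-22) + 5 = -1/22 + 5 = 109/22)
((P(1)*2)*(-3))*L(g(6)) = (((2*1)*2)*(-3))*(109/22) = ((2*2)*(-3))*(109/22) = (4*(-3))*(109/22) = -12*109/22 = -654/11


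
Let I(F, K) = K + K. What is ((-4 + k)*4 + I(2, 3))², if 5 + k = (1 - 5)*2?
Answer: 3844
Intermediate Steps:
I(F, K) = 2*K
k = -13 (k = -5 + (1 - 5)*2 = -5 - 4*2 = -5 - 8 = -13)
((-4 + k)*4 + I(2, 3))² = ((-4 - 13)*4 + 2*3)² = (-17*4 + 6)² = (-68 + 6)² = (-62)² = 3844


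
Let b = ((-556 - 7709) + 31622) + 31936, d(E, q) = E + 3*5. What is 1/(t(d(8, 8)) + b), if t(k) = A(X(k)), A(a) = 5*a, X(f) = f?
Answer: 1/55408 ≈ 1.8048e-5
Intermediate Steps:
d(E, q) = 15 + E (d(E, q) = E + 15 = 15 + E)
t(k) = 5*k
b = 55293 (b = (-8265 + 31622) + 31936 = 23357 + 31936 = 55293)
1/(t(d(8, 8)) + b) = 1/(5*(15 + 8) + 55293) = 1/(5*23 + 55293) = 1/(115 + 55293) = 1/55408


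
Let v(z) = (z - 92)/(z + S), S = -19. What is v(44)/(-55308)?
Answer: 4/115225 ≈ 3.4715e-5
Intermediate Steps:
v(z) = (-92 + z)/(-19 + z) (v(z) = (z - 92)/(z - 19) = (-92 + z)/(-19 + z))
v(44)/(-55308) = ((-92 + 44)/(-19 + 44))/(-55308) = (-48/25)*(-1/55308) = ((1/25)*(-48))*(-1/55308) = -48/25*(-1/55308) = 4/115225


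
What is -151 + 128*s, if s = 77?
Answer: 9705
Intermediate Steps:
-151 + 128*s = -151 + 128*77 = -151 + 9856 = 9705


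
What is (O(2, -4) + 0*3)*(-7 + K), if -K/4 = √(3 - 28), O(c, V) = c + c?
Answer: -28 - 80*I ≈ -28.0 - 80.0*I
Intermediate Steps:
O(c, V) = 2*c
K = -20*I (K = -4*√(3 - 28) = -20*I ≈ -20.0*I)
(O(2, -4) + 0*3)*(-7 + K) = (2*2 + 0*3)*(-7 - 20*I) = (4 + 0)*(-7 - 20*I) = 4*(-7 - 20*I) = -28 - 80*I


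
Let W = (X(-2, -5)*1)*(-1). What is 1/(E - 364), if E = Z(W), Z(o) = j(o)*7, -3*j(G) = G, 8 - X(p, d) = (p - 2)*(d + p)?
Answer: -3/1232 ≈ -0.0024351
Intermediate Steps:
X(p, d) = 8 - (-2 + p)*(d + p) (X(p, d) = 8 - (p - 2)*(d + p) = 8 - (-2 + p)*(d + p))
j(G) = -G/3
W = 20 (W = ((8 - 1*(-2)² + 2*(-5) + 2*(-2) - 1*(-5)*(-2))*1)*(-1) = ((8 - 1*4 - 10 - 4 - 10)*1)*(-1) = ((8 - 4 - 10 - 4 - 10)*1)*(-1) = -20*1*(-1) = -20*(-1) = 20)
Z(o) = -7*o/3 (Z(o) = -o/3*7 = -7*o/3)
E = -140/3 (E = -7/3*20 = -140/3 ≈ -46.667)
1/(E - 364) = 1/(-140/3 - 364) = 1/(-1232/3) = -3/1232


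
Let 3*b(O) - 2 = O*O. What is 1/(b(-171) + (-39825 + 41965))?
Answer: 3/35663 ≈ 8.4121e-5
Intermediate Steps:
b(O) = 2/3 + O**2/3 (b(O) = 2/3 + (O*O)/3 = 2/3 + O**2/3)
1/(b(-171) + (-39825 + 41965)) = 1/((2/3 + (1/3)*(-171)**2) + (-39825 + 41965)) = 1/((2/3 + (1/3)*29241) + 2140) = 1/((2/3 + 9747) + 2140) = 1/(29243/3 + 2140) = 1/(35663/3) = 3/35663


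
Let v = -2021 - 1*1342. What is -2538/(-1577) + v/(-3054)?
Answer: 4351501/1605386 ≈ 2.7106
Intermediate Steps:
v = -3363 (v = -2021 - 1342 = -3363)
-2538/(-1577) + v/(-3054) = -2538/(-1577) - 3363/(-3054) = -2538*(-1/1577) - 3363*(-1/3054) = 2538/1577 + 1121/1018 = 4351501/1605386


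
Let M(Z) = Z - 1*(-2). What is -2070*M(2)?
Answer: -8280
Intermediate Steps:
M(Z) = 2 + Z (M(Z) = Z + 2 = 2 + Z)
-2070*M(2) = -2070*(2 + 2) = -2070*4 = -414*20 = -8280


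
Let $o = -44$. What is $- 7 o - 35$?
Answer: $273$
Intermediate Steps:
$- 7 o - 35 = \left(-7\right) \left(-44\right) - 35 = 308 - 35 = 273$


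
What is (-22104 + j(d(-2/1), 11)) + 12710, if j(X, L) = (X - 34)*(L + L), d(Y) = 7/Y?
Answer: -10219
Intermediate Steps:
j(X, L) = 2*L*(-34 + X) (j(X, L) = (-34 + X)*(2*L) = 2*L*(-34 + X))
(-22104 + j(d(-2/1), 11)) + 12710 = (-22104 + 2*11*(-34 + 7/((-2/1)))) + 12710 = (-22104 + 2*11*(-34 + 7/((-2*1)))) + 12710 = (-22104 + 2*11*(-34 + 7/(-2))) + 12710 = (-22104 + 2*11*(-34 + 7*(-½))) + 12710 = (-22104 + 2*11*(-34 - 7/2)) + 12710 = (-22104 + 2*11*(-75/2)) + 12710 = (-22104 - 825) + 12710 = -22929 + 12710 = -10219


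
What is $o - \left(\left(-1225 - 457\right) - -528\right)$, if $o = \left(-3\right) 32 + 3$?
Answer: $1061$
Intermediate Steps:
$o = -93$ ($o = -96 + 3 = -93$)
$o - \left(\left(-1225 - 457\right) - -528\right) = -93 - \left(\left(-1225 - 457\right) - -528\right) = -93 - \left(\left(-1225 - 457\right) + 528\right) = -93 - \left(-1682 + 528\right) = -93 - -1154 = -93 + 1154 = 1061$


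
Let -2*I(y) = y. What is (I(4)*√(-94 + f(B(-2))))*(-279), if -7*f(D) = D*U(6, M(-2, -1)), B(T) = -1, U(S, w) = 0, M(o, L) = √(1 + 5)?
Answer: 558*I*√94 ≈ 5410.0*I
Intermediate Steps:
I(y) = -y/2
M(o, L) = √6
f(D) = 0 (f(D) = -D*0/7 = -⅐*0 = 0)
(I(4)*√(-94 + f(B(-2))))*(-279) = ((-½*4)*√(-94 + 0))*(-279) = -2*I*√94*(-279) = 558*I*√94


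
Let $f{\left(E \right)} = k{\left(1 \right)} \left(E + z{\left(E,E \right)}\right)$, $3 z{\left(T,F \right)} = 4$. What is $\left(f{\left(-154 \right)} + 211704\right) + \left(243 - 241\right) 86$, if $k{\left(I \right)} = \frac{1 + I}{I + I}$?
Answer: $\frac{635170}{3} \approx 2.1172 \cdot 10^{5}$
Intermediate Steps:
$z{\left(T,F \right)} = \frac{4}{3}$ ($z{\left(T,F \right)} = \frac{1}{3} \cdot 4 = \frac{4}{3}$)
$k{\left(I \right)} = \frac{1 + I}{2 I}$
$f{\left(E \right)} = \frac{4}{3} + E$ ($f{\left(E \right)} = \frac{1 + 1}{2 \cdot 1} \left(E + \frac{4}{3}\right) = \frac{1}{2} \cdot 1 \cdot 2 \left(\frac{4}{3} + E\right) = 1 \left(\frac{4}{3} + E\right) = \frac{4}{3} + E$)
$\left(f{\left(-154 \right)} + 211704\right) + \left(243 - 241\right) 86 = \left(\left(\frac{4}{3} - 154\right) + 211704\right) + \left(243 - 241\right) 86 = \left(- \frac{458}{3} + 211704\right) + 2 \cdot 86 = \frac{634654}{3} + 172 = \frac{635170}{3}$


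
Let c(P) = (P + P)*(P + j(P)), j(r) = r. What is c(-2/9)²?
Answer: 256/6561 ≈ 0.039018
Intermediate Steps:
c(P) = 4*P² (c(P) = (P + P)*(P + P) = (2*P)*(2*P) = 4*P²)
c(-2/9)² = (4*(-2/9)²)² = (4*(4/81))² = (16/81)² = 256/6561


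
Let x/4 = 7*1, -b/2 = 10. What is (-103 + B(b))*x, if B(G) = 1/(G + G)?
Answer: -28847/10 ≈ -2884.7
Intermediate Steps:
b = -20 (b = -2*10 = -20)
B(G) = 1/(2*G)
x = 28 (x = 4*(7*1) = 4*7 = 28)
(-103 + B(b))*x = (-103 + (½)/(-20))*28 = (-103 + (½)*(-1/20))*28 = (-103 - 1/40)*28 = -4121/40*28 = -28847/10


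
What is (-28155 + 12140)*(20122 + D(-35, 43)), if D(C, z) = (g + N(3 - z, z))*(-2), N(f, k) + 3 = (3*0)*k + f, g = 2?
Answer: -323567060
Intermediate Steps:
N(f, k) = -3 + f (N(f, k) = -3 + ((3*0)*k + f) = -3 + (0*k + f) = -3 + (0 + f) = -3 + f)
D(C, z) = -4 + 2*z (D(C, z) = (2 + (-3 + (3 - z)))*(-2) = (2 - z)*(-2) = -4 + 2*z)
(-28155 + 12140)*(20122 + D(-35, 43)) = (-28155 + 12140)*(20122 + (-4 + 2*43)) = -16015*(20122 + (-4 + 86)) = -16015*(20122 + 82) = -16015*20204 = -323567060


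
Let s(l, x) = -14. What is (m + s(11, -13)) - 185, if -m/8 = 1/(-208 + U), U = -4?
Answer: -10545/53 ≈ -198.96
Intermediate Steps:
m = 2/53 (m = -8/(-208 - 4) = -8/(-212) = -8*(-1/212) = 2/53 ≈ 0.037736)
(m + s(11, -13)) - 185 = (2/53 - 14) - 185 = -740/53 - 185 = -10545/53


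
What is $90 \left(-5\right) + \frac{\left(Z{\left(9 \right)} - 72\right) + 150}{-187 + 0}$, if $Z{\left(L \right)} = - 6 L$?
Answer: $- \frac{84174}{187} \approx -450.13$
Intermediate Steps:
$90 \left(-5\right) + \frac{\left(Z{\left(9 \right)} - 72\right) + 150}{-187 + 0} = 90 \left(-5\right) + \frac{\left(\left(-6\right) 9 - 72\right) + 150}{-187 + 0} = -450 + \frac{\left(-54 - 72\right) + 150}{-187} = -450 + \left(-126 + 150\right) \left(- \frac{1}{187}\right) = -450 + 24 \left(- \frac{1}{187}\right) = -450 - \frac{24}{187} = - \frac{84174}{187}$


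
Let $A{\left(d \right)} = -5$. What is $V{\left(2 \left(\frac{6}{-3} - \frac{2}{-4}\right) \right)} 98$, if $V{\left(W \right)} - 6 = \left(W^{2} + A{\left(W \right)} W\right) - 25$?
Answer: $490$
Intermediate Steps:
$V{\left(W \right)} = -19 + W^{2} - 5 W$ ($V{\left(W \right)} = 6 - \left(25 - W^{2} + 5 W\right) = -19 + W^{2} - 5 W$)
$V{\left(2 \left(\frac{6}{-3} - \frac{2}{-4}\right) \right)} 98 = \left(-19 + \left(2 \left(\frac{6}{-3} - \frac{2}{-4}\right)\right)^{2} - 5 \cdot 2 \left(\frac{6}{-3} - \frac{2}{-4}\right)\right) 98 = \left(-19 + \left(2 \left(6 \left(- \frac{1}{3}\right) - - \frac{1}{2}\right)\right)^{2} - 5 \cdot 2 \left(6 \left(- \frac{1}{3}\right) - - \frac{1}{2}\right)\right) 98 = \left(-19 + \left(2 \left(-2 + \frac{1}{2}\right)\right)^{2} - 5 \cdot 2 \left(-2 + \frac{1}{2}\right)\right) 98 = \left(-19 + \left(2 \left(- \frac{3}{2}\right)\right)^{2} - 5 \cdot 2 \left(- \frac{3}{2}\right)\right) 98 = \left(-19 + \left(-3\right)^{2} - -15\right) 98 = \left(-19 + 9 + 15\right) 98 = 5 \cdot 98 = 490$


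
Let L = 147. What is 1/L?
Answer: 1/147 ≈ 0.0068027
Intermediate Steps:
1/L = 1/147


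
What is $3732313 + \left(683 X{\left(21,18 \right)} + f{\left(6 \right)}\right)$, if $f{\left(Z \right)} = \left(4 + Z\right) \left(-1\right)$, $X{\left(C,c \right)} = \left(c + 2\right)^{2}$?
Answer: $4005503$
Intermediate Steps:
$X{\left(C,c \right)} = \left(2 + c\right)^{2}$
$f{\left(Z \right)} = -4 - Z$
$3732313 + \left(683 X{\left(21,18 \right)} + f{\left(6 \right)}\right) = 3732313 + \left(683 \left(2 + 18\right)^{2} - 10\right) = 3732313 + \left(683 \cdot 20^{2} - 10\right) = 3732313 + \left(683 \cdot 400 - 10\right) = 3732313 + \left(273200 - 10\right) = 3732313 + 273190 = 4005503$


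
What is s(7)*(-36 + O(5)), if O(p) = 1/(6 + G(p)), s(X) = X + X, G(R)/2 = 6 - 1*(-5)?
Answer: -1007/2 ≈ -503.50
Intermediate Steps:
G(R) = 22 (G(R) = 2*(6 - 1*(-5)) = 2*(6 + 5) = 2*11 = 22)
s(X) = 2*X
O(p) = 1/28 (O(p) = 1/(6 + 22) = 1/28)
s(7)*(-36 + O(5)) = (2*7)*(-36 + 1/28) = 14*(-1007/28) = -1007/2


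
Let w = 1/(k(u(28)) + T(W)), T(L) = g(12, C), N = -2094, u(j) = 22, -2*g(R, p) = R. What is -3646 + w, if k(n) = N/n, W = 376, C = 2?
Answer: -4058009/1113 ≈ -3646.0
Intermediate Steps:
g(R, p) = -R/2
k(n) = -2094/n
T(L) = -6 (T(L) = -½*12 = -6)
w = -11/1113 (w = 1/(-2094/22 - 6) = 1/(-2094*1/22 - 6) = 1/(-1047/11 - 6) = 1/(-1113/11) = -11/1113 ≈ -0.0098832)
-3646 + w = -3646 - 11/1113 = -4058009/1113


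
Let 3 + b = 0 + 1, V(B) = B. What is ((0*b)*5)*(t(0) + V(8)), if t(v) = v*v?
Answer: 0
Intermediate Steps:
t(v) = v²
b = -2 (b = -3 + (0 + 1) = -3 + 1 = -2)
((0*b)*5)*(t(0) + V(8)) = ((0*(-2))*5)*(0² + 8) = (0*5)*(0 + 8) = 0*8 = 0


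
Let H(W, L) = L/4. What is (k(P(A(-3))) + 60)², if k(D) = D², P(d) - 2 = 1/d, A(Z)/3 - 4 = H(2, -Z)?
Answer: 43624170496/10556001 ≈ 4132.6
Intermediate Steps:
H(W, L) = L/4 (H(W, L) = L*(¼) = L/4)
A(Z) = 12 - 3*Z/4 (A(Z) = 12 + 3*((-Z)/4) = 12 + 3*(-Z/4) = 12 - 3*Z/4)
P(d) = 2 + 1/d
(k(P(A(-3))) + 60)² = ((2 + 1/(12 - ¾*(-3)))² + 60)² = ((2 + 1/(12 + 9/4))² + 60)² = ((2 + 1/(57/4))² + 60)² = ((2 + 4/57)² + 60)² = ((118/57)² + 60)² = (13924/3249 + 60)² = (208864/3249)² = 43624170496/10556001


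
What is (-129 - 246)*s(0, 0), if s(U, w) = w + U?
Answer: 0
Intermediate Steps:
s(U, w) = U + w
(-129 - 246)*s(0, 0) = (-129 - 246)*(0 + 0) = -375*0 = 0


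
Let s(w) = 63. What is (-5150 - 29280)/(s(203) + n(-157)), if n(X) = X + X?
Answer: 34430/251 ≈ 137.17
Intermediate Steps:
n(X) = 2*X
(-5150 - 29280)/(s(203) + n(-157)) = (-5150 - 29280)/(63 + 2*(-157)) = -34430/(63 - 314) = -34430/(-251) = -34430*(-1/251) = 34430/251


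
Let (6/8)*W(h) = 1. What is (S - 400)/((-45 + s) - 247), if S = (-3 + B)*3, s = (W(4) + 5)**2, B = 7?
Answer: 3492/2267 ≈ 1.5404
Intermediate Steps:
W(h) = 4/3 (W(h) = (4/3)*1 = 4/3)
s = 361/9 (s = (4/3 + 5)**2 = (19/3)**2 = 361/9 ≈ 40.111)
S = 12 (S = (-3 + 7)*3 = 4*3 = 12)
(S - 400)/((-45 + s) - 247) = (12 - 400)/((-45 + 361/9) - 247) = -388/(-44/9 - 247) = -388/(-2267/9) = -388*(-9/2267) = 3492/2267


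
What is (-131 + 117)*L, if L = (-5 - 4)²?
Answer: -1134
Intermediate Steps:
L = 81 (L = (-9)² = 81)
(-131 + 117)*L = (-131 + 117)*81 = -14*81 = -1134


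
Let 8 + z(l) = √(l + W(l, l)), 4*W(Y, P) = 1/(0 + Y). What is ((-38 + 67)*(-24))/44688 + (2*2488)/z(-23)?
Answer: -6819501777/14905310 - 9952*I*√48691/8005 ≈ -457.52 - 274.33*I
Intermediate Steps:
W(Y, P) = 1/(4*Y) (W(Y, P) = 1/(4*(0 + Y)) = 1/(4*Y))
z(l) = -8 + √(l + 1/(4*l))
((-38 + 67)*(-24))/44688 + (2*2488)/z(-23) = ((-38 + 67)*(-24))/44688 + (2*2488)/(-8 + √(1/(-23) + 4*(-23))/2) = (29*(-24))*(1/44688) + 4976/(-8 + √(-1/23 - 92)/2) = -696*1/44688 + 4976/(-8 + √(-2117/23)/2) = -29/1862 + 4976/(-8 + (I*√48691/23)/2) = -29/1862 + 4976/(-8 + I*√48691/46)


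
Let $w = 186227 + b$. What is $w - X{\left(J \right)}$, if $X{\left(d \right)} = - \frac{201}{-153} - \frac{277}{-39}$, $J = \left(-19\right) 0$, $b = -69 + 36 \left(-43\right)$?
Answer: $\frac{40796950}{221} \approx 1.846 \cdot 10^{5}$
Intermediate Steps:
$b = -1617$ ($b = -69 - 1548 = -1617$)
$J = 0$
$X{\left(d \right)} = \frac{1860}{221}$ ($X{\left(d \right)} = \left(-201\right) \left(- \frac{1}{153}\right) - - \frac{277}{39} = \frac{67}{51} + \frac{277}{39} = \frac{1860}{221}$)
$w = 184610$ ($w = 186227 - 1617 = 184610$)
$w - X{\left(J \right)} = 184610 - \frac{1860}{221} = \frac{40796950}{221}$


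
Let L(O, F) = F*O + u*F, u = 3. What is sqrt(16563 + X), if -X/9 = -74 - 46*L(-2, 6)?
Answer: sqrt(19713) ≈ 140.40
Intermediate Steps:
L(O, F) = 3*F + F*O (L(O, F) = F*O + 3*F = 3*F + F*O)
X = 3150 (X = -9*(-74 - 276*(3 - 2)) = -9*(-74 - 276) = -9*(-350) = 3150)
sqrt(16563 + X) = sqrt(16563 + 3150) = sqrt(19713)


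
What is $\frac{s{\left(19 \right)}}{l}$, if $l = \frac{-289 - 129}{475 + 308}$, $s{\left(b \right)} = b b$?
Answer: $- \frac{14877}{22} \approx -676.23$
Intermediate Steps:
$s{\left(b \right)} = b^{2}$
$l = - \frac{418}{783} \approx -0.53384$
$\frac{s{\left(19 \right)}}{l} = \frac{19^{2}}{- \frac{418}{783}} = 361 \left(- \frac{783}{418}\right) = - \frac{14877}{22}$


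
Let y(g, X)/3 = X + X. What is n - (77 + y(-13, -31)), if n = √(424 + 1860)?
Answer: 109 + 2*√571 ≈ 156.79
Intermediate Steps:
y(g, X) = 6*X (y(g, X) = 3*(X + X) = 3*(2*X) = 6*X)
n = 2*√571 (n = √2284 = 2*√571 ≈ 47.791)
n - (77 + y(-13, -31)) = 2*√571 - (77 + 6*(-31)) = 2*√571 - (77 - 186) = 2*√571 - 1*(-109) = 2*√571 + 109 = 109 + 2*√571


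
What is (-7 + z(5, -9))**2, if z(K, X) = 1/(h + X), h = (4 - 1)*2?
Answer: 484/9 ≈ 53.778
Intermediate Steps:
h = 6 (h = 3*2 = 6)
z(K, X) = 1/(6 + X)
(-7 + z(5, -9))**2 = (-7 + 1/(6 - 9))**2 = (-7 + 1/(-3))**2 = (-7 - 1/3)**2 = (-22/3)**2 = 484/9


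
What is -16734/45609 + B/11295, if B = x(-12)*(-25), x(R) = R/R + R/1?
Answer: -11764537/34343577 ≈ -0.34255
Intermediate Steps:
x(R) = 1 + R (x(R) = 1 + R*1 = 1 + R)
B = 275 (B = (1 - 12)*(-25) = -11*(-25) = 275)
-16734/45609 + B/11295 = -16734/45609 + 275/11295 = -16734*1/45609 + 275*(1/11295) = -5578/15203 + 55/2259 = -11764537/34343577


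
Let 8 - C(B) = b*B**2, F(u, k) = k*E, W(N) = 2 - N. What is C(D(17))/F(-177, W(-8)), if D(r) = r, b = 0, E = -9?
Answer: -4/45 ≈ -0.088889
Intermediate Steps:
F(u, k) = -9*k (F(u, k) = k*(-9) = -9*k)
C(B) = 8 (C(B) = 8 - 0*B**2 = 8 - 1*0 = 8 + 0 = 8)
C(D(17))/F(-177, W(-8)) = 8/((-9*(2 - 1*(-8)))) = 8/((-9*(2 + 8))) = 8/((-9*10)) = 8/(-90) = 8*(-1/90) = -4/45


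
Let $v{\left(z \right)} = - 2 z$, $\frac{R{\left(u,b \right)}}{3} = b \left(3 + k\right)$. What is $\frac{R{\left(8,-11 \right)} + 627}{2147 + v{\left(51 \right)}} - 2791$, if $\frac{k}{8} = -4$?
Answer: $- \frac{5706011}{2045} \approx -2790.2$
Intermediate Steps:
$k = -32$ ($k = 8 \left(-4\right) = -32$)
$R{\left(u,b \right)} = - 87 b$ ($R{\left(u,b \right)} = 3 b \left(3 - 32\right) = 3 b \left(-29\right) = 3 \left(- 29 b\right) = - 87 b$)
$\frac{R{\left(8,-11 \right)} + 627}{2147 + v{\left(51 \right)}} - 2791 = \frac{\left(-87\right) \left(-11\right) + 627}{2147 - 102} - 2791 = \frac{957 + 627}{2147 - 102} - 2791 = \frac{1584}{2045} - 2791 = - \frac{5706011}{2045}$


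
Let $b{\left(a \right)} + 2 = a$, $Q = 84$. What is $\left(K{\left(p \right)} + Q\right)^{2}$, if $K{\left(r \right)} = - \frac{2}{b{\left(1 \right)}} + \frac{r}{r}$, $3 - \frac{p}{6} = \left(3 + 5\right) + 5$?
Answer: $7569$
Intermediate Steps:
$p = -60$ ($p = 18 - 6 \left(\left(3 + 5\right) + 5\right) = 18 - 6 \left(8 + 5\right) = 18 - 78 = -60$)
$b{\left(a \right)} = -2 + a$
$K{\left(r \right)} = 3$ ($K{\left(r \right)} = - \frac{2}{-2 + 1} + \frac{r}{r} = - \frac{2}{-1} + 1 = \left(-2\right) \left(-1\right) + 1 = 2 + 1 = 3$)
$\left(K{\left(p \right)} + Q\right)^{2} = \left(3 + 84\right)^{2} = 87^{2} = 7569$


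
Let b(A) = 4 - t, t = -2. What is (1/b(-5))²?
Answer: 1/36 ≈ 0.027778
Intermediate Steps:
b(A) = 6 (b(A) = 4 - 1*(-2) = 4 + 2 = 6)
(1/b(-5))² = (1/6)² = (⅙)² = 1/36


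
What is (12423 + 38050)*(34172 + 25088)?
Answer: 2991029980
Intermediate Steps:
(12423 + 38050)*(34172 + 25088) = 50473*59260 = 2991029980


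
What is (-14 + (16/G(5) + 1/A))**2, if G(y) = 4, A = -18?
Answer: 32761/324 ≈ 101.11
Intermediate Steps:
(-14 + (16/G(5) + 1/A))**2 = (-14 + (16/4 + 1/(-18)))**2 = (-14 + (16*(1/4) + 1*(-1/18)))**2 = (-14 + (4 - 1/18))**2 = (-14 + 71/18)**2 = (-181/18)**2 = 32761/324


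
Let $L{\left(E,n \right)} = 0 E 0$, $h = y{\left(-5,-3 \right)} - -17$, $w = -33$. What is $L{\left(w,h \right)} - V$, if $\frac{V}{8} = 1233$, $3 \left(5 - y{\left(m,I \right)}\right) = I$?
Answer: $-9864$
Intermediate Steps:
$y{\left(m,I \right)} = 5 - \frac{I}{3}$
$V = 9864$ ($V = 8 \cdot 1233 = 9864$)
$h = 23$ ($h = \left(5 - -1\right) - -17 = \left(5 + 1\right) + 17 = 6 + 17 = 23$)
$L{\left(E,n \right)} = 0$ ($L{\left(E,n \right)} = 0 \cdot 0 = 0$)
$L{\left(w,h \right)} - V = 0 - 9864 = -9864$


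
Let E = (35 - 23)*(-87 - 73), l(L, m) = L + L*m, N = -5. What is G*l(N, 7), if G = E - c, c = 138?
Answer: 82320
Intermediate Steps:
E = -1920 (E = 12*(-160) = -1920)
G = -2058 (G = -1920 - 1*138 = -1920 - 138 = -2058)
G*l(N, 7) = -(-10290)*(1 + 7) = -(-10290)*8 = -2058*(-40) = 82320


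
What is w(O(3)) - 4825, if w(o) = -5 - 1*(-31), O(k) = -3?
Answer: -4799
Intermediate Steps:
w(o) = 26 (w(o) = -5 + 31 = 26)
w(O(3)) - 4825 = 26 - 4825 = -4799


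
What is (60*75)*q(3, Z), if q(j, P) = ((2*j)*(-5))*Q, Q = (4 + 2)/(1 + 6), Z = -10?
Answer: -810000/7 ≈ -1.1571e+5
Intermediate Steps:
Q = 6/7 ≈ 0.85714
q(j, P) = -60*j/7 (q(j, P) = ((2*j)*(-5))*(6/7) = -10*j*(6/7) = -60*j/7)
(60*75)*q(3, Z) = (60*75)*(-60/7*3) = 4500*(-180/7) = -810000/7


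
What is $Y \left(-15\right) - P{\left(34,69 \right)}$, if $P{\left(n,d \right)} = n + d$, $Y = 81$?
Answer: $-1318$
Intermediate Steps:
$P{\left(n,d \right)} = d + n$
$Y \left(-15\right) - P{\left(34,69 \right)} = 81 \left(-15\right) - \left(69 + 34\right) = -1215 - 103 = -1318$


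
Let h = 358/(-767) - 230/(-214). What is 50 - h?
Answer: 4053551/82069 ≈ 49.392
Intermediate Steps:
h = 49899/82069 (h = 358*(-1/767) - 230*(-1/214) = -358/767 + 115/107 = 49899/82069 ≈ 0.60801)
50 - h = 50 - 1*49899/82069 = 50 - 49899/82069 = 4053551/82069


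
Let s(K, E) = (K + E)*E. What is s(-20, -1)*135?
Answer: 2835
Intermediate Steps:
s(K, E) = E*(E + K) (s(K, E) = (E + K)*E = E*(E + K))
s(-20, -1)*135 = -(-1 - 20)*135 = -1*(-21)*135 = 21*135 = 2835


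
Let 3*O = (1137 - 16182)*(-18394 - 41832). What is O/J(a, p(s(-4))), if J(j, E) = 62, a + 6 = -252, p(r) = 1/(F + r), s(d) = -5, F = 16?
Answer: 151016695/31 ≈ 4.8715e+6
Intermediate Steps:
p(r) = 1/(16 + r)
a = -258 (a = -6 - 252 = -258)
O = 302033390 (O = ((1137 - 16182)*(-18394 - 41832))/3 = (-15045*(-60226))/3 = (⅓)*906100170 = 302033390)
O/J(a, p(s(-4))) = 302033390/62 = 302033390*(1/62) = 151016695/31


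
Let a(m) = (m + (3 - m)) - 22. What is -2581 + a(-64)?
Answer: -2600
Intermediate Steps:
a(m) = -19 (a(m) = 3 - 22 = -19)
-2581 + a(-64) = -2581 - 19 = -2600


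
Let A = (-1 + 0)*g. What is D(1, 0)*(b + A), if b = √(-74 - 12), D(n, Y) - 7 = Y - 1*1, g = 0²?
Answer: 6*I*√86 ≈ 55.642*I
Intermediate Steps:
g = 0
D(n, Y) = 6 + Y (D(n, Y) = 7 + (Y - 1*1) = 7 + (Y - 1) = 7 + (-1 + Y) = 6 + Y)
A = 0 (A = (-1 + 0)*0 = -1*0 = 0)
b = I*√86 (b = √(-86) = I*√86 ≈ 9.2736*I)
D(1, 0)*(b + A) = (6 + 0)*(I*√86 + 0) = 6*(I*√86) = 6*I*√86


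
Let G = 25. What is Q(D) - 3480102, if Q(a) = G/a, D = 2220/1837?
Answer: -1545156103/444 ≈ -3.4801e+6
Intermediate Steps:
D = 2220/1837 (D = 2220*(1/1837) = 2220/1837 ≈ 1.2085)
Q(a) = 25/a
Q(D) - 3480102 = 25/(2220/1837) - 3480102 = 25*(1837/2220) - 3480102 = 9185/444 - 3480102 = -1545156103/444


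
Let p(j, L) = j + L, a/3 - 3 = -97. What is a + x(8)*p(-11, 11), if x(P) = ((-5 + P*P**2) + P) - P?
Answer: -282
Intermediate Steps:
a = -282 (a = 9 + 3*(-97) = 9 - 291 = -282)
x(P) = -5 + P**3 (x(P) = ((-5 + P**3) + P) - P = (-5 + P + P**3) - P = -5 + P**3)
p(j, L) = L + j
a + x(8)*p(-11, 11) = -282 + (-5 + 8**3)*(11 - 11) = -282 + (-5 + 512)*0 = -282 + 507*0 = -282 + 0 = -282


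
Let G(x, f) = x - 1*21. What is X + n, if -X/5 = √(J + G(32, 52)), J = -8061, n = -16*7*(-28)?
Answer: 3136 - 25*I*√322 ≈ 3136.0 - 448.61*I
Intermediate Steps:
n = 3136 (n = -112*(-28) = 3136)
G(x, f) = -21 + x (G(x, f) = x - 21 = -21 + x)
X = -25*I*√322 (X = -5*√(-8061 + (-21 + 32)) = -5*√(-8061 + 11) = -25*I*√322 ≈ -448.61*I)
X + n = -25*I*√322 + 3136 = 3136 - 25*I*√322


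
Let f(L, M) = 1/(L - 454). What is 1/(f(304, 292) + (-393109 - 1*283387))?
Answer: -150/101474401 ≈ -1.4782e-6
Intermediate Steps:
f(L, M) = 1/(-454 + L)
1/(f(304, 292) + (-393109 - 1*283387)) = 1/(1/(-454 + 304) + (-393109 - 1*283387)) = 1/(1/(-150) + (-393109 - 283387)) = 1/(-1/150 - 676496) = 1/(-101474401/150) = -150/101474401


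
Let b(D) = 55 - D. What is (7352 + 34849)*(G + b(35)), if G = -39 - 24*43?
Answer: -44353251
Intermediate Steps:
G = -1071 (G = -39 - 1032 = -1071)
(7352 + 34849)*(G + b(35)) = (7352 + 34849)*(-1071 + (55 - 1*35)) = 42201*(-1071 + (55 - 35)) = 42201*(-1071 + 20) = 42201*(-1051) = -44353251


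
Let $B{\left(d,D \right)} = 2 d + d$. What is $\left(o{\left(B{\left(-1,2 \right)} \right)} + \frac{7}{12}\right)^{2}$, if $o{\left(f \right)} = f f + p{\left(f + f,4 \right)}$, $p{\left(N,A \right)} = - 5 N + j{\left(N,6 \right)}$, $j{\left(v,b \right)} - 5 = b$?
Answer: $\frac{368449}{144} \approx 2558.7$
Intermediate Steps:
$j{\left(v,b \right)} = 5 + b$
$B{\left(d,D \right)} = 3 d$
$p{\left(N,A \right)} = 11 - 5 N$ ($p{\left(N,A \right)} = - 5 N + \left(5 + 6\right) = - 5 N + 11 = 11 - 5 N$)
$o{\left(f \right)} = 11 + f^{2} - 10 f$ ($o{\left(f \right)} = f f - \left(-11 + 5 \left(f + f\right)\right) = f^{2} - \left(-11 + 5 \cdot 2 f\right) = f^{2} - \left(-11 + 10 f\right) = 11 + f^{2} - 10 f$)
$\left(o{\left(B{\left(-1,2 \right)} \right)} + \frac{7}{12}\right)^{2} = \left(\left(11 + \left(3 \left(-1\right)\right)^{2} - 10 \cdot 3 \left(-1\right)\right) + \frac{7}{12}\right)^{2} = \left(\left(11 + \left(-3\right)^{2} - -30\right) + 7 \cdot \frac{1}{12}\right)^{2} = \left(\left(11 + 9 + 30\right) + \frac{7}{12}\right)^{2} = \left(50 + \frac{7}{12}\right)^{2} = \left(\frac{607}{12}\right)^{2} = \frac{368449}{144}$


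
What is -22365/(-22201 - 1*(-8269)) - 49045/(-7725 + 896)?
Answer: 92891725/10571292 ≈ 8.7872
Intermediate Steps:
-22365/(-22201 - 1*(-8269)) - 49045/(-7725 + 896) = -22365/(-22201 + 8269) - 49045/(-6829) = -22365/(-13932) - 49045*(-1/6829) = -22365*(-1/13932) + 49045/6829 = 2485/1548 + 49045/6829 = 92891725/10571292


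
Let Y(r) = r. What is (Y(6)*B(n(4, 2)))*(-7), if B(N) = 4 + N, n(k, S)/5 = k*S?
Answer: -1848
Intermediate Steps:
n(k, S) = 5*S*k (n(k, S) = 5*(k*S) = 5*(S*k) = 5*S*k)
(Y(6)*B(n(4, 2)))*(-7) = (6*(4 + 5*2*4))*(-7) = (6*(4 + 40))*(-7) = (6*44)*(-7) = 264*(-7) = -1848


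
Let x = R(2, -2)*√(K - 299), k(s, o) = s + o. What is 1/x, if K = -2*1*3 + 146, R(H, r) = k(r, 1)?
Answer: I*√159/159 ≈ 0.079305*I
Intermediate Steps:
k(s, o) = o + s
R(H, r) = 1 + r
K = 140 (K = -2*3 + 146 = -6 + 146 = 140)
x = -I*√159 (x = (1 - 2)*√(140 - 299) = -√(-159) = -I*√159 ≈ -12.61*I)
1/x = 1/(-I*√159) = I*√159/159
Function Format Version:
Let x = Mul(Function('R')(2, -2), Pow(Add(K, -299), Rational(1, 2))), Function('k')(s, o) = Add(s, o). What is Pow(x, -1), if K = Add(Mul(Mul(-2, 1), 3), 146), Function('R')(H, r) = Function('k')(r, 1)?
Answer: Mul(Rational(1, 159), I, Pow(159, Rational(1, 2))) ≈ Mul(0.079305, I)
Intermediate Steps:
Function('k')(s, o) = Add(o, s)
Function('R')(H, r) = Add(1, r)
K = 140 (K = Add(Mul(-2, 3), 146) = Add(-6, 146) = 140)
x = Mul(-1, I, Pow(159, Rational(1, 2))) (x = Mul(Add(1, -2), Pow(Add(140, -299), Rational(1, 2))) = Mul(-1, Pow(-159, Rational(1, 2))) = Mul(-1, Mul(I, Pow(159, Rational(1, 2)))) = Mul(-1, I, Pow(159, Rational(1, 2))) ≈ Mul(-12.610, I))
Pow(x, -1) = Pow(Mul(-1, I, Pow(159, Rational(1, 2))), -1) = Mul(Rational(1, 159), I, Pow(159, Rational(1, 2)))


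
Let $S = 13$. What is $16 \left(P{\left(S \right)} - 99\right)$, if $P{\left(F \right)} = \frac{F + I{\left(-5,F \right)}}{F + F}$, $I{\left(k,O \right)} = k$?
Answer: $- \frac{20528}{13} \approx -1579.1$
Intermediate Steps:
$P{\left(F \right)} = \frac{-5 + F}{2 F}$ ($P{\left(F \right)} = \frac{F - 5}{F + F} = \frac{-5 + F}{2 F}$)
$16 \left(P{\left(S \right)} - 99\right) = 16 \left(\frac{-5 + 13}{2 \cdot 13} - 99\right) = 16 \left(\frac{1}{2} \cdot \frac{1}{13} \cdot 8 - 99\right) = 16 \left(\frac{4}{13} - 99\right) = 16 \left(- \frac{1283}{13}\right) = - \frac{20528}{13}$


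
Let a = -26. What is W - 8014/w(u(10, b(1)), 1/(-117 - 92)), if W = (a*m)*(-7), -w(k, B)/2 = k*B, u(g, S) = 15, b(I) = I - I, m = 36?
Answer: -739183/15 ≈ -49279.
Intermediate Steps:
b(I) = 0
w(k, B) = -2*B*k (w(k, B) = -2*k*B = -2*B*k)
W = 6552 (W = -26*36*(-7) = -936*(-7) = 6552)
W - 8014/w(u(10, b(1)), 1/(-117 - 92)) = 6552 - 8014/((-2*15/(-117 - 92))) = 6552 - 8014/((-2*15/(-209))) = 6552 - 8014/((-2*(-1/209)*15)) = 6552 - 8014/30/209 = 6552 - 8014*209/30 = 6552 - 1*837463/15 = 6552 - 837463/15 = -739183/15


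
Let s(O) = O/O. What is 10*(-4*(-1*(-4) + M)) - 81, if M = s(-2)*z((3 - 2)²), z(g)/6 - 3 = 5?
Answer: -2161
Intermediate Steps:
s(O) = 1
z(g) = 48 (z(g) = 18 + 6*5 = 18 + 30 = 48)
M = 48 (M = 1*48 = 48)
10*(-4*(-1*(-4) + M)) - 81 = 10*(-4*(-1*(-4) + 48)) - 81 = 10*(-4*(4 + 48)) - 81 = 10*(-4*52) - 81 = 10*(-208) - 81 = -2080 - 81 = -2161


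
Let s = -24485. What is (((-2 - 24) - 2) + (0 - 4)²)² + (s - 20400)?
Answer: -44741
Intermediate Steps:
(((-2 - 24) - 2) + (0 - 4)²)² + (s - 20400) = (((-2 - 24) - 2) + (0 - 4)²)² + (-24485 - 20400) = ((-26 - 2) + (-4)²)² - 44885 = (-28 + 16)² - 44885 = (-12)² - 44885 = 144 - 44885 = -44741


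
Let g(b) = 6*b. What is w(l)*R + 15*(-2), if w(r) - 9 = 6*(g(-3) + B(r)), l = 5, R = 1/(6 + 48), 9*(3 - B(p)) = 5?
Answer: -5113/162 ≈ -31.562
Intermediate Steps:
B(p) = 22/9 (B(p) = 3 - ⅑*5 = 3 - 5/9 = 22/9)
R = 1/54 ≈ 0.018519
w(r) = -253/3 (w(r) = 9 + 6*(6*(-3) + 22/9) = 9 + 6*(-18 + 22/9) = 9 + 6*(-140/9) = 9 - 280/3 = -253/3)
w(l)*R + 15*(-2) = -253/3*1/54 + 15*(-2) = -253/162 - 30 = -5113/162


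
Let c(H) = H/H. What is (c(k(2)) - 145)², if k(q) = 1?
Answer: 20736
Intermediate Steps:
c(H) = 1
(c(k(2)) - 145)² = (1 - 145)² = (-144)² = 20736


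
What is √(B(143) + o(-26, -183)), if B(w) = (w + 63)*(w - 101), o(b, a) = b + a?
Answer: √8443 ≈ 91.886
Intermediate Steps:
o(b, a) = a + b
B(w) = (-101 + w)*(63 + w) (B(w) = (63 + w)*(-101 + w) = (-101 + w)*(63 + w))
√(B(143) + o(-26, -183)) = √((-6363 + 143² - 38*143) + (-183 - 26)) = √((-6363 + 20449 - 5434) - 209) = √(8652 - 209) = √8443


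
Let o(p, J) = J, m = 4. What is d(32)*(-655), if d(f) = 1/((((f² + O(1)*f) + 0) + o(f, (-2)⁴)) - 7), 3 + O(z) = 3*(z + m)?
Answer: -655/1417 ≈ -0.46224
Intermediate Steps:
O(z) = 9 + 3*z (O(z) = -3 + 3*(z + 4) = -3 + 3*(4 + z) = -3 + (12 + 3*z) = 9 + 3*z)
d(f) = 1/(9 + f² + 12*f) (d(f) = 1/((((f² + (9 + 3*1)*f) + 0) + (-2)⁴) - 7) = 1/((((f² + (9 + 3)*f) + 0) + 16) - 7) = 1/((((f² + 12*f) + 0) + 16) - 7) = 1/(((f² + 12*f) + 16) - 7) = 1/((16 + f² + 12*f) - 7) = 1/(9 + f² + 12*f))
d(32)*(-655) = -655/(9 + 32² + 12*32) = -655/(9 + 1024 + 384) = -655/1417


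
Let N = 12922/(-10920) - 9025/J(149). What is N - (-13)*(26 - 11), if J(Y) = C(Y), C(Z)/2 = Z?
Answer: 1461971/8940 ≈ 163.53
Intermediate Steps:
C(Z) = 2*Z
J(Y) = 2*Y
N = -281329/8940 (N = 12922/(-10920) - 9025/(2*149) = 12922*(-1/10920) - 9025/298 = -71/60 - 9025*1/298 = -71/60 - 9025/298 = -281329/8940 ≈ -31.469)
N - (-13)*(26 - 11) = -281329/8940 - (-13)*(26 - 11) = -281329/8940 - (-13)*15 = -281329/8940 - 1*(-195) = -281329/8940 + 195 = 1461971/8940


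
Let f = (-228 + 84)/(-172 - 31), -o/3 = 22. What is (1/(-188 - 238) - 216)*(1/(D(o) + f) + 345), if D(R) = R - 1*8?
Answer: -472296300019/6338028 ≈ -74518.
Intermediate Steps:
o = -66 (o = -3*22 = -66)
f = 144/203 (f = -144/(-203) = -144*(-1/203) = 144/203 ≈ 0.70936)
D(R) = -8 + R (D(R) = R - 8 = -8 + R)
(1/(-188 - 238) - 216)*(1/(D(o) + f) + 345) = (1/(-188 - 238) - 216)*(1/((-8 - 66) + 144/203) + 345) = (1/(-426) - 216)*(1/(-74 + 144/203) + 345) = (-1/426 - 216)*(1/(-14878/203) + 345) = -92017*(-203/14878 + 345)/426 = -92017/426*5132707/14878 = -472296300019/6338028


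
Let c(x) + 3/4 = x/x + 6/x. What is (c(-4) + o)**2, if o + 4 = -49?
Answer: 47089/16 ≈ 2943.1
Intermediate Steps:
o = -53 (o = -4 - 49 = -53)
c(x) = 1/4 + 6/x (c(x) = -3/4 + (x/x + 6/x) = -3/4 + (1 + 6/x) = 1/4 + 6/x)
(c(-4) + o)**2 = ((1/4)*(24 - 4)/(-4) - 53)**2 = ((1/4)*(-1/4)*20 - 53)**2 = (-5/4 - 53)**2 = (-217/4)**2 = 47089/16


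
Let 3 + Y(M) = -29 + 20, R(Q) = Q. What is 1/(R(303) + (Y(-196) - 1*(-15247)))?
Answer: 1/15538 ≈ 6.4358e-5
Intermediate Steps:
Y(M) = -12 (Y(M) = -3 + (-29 + 20) = -3 - 9 = -12)
1/(R(303) + (Y(-196) - 1*(-15247))) = 1/(303 + (-12 - 1*(-15247))) = 1/(303 + (-12 + 15247)) = 1/(303 + 15235) = 1/15538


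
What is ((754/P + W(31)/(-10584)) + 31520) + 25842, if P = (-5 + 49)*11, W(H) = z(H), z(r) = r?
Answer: 73463439701/1280664 ≈ 57364.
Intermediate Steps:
W(H) = H
P = 484 (P = 44*11 = 484)
((754/P + W(31)/(-10584)) + 31520) + 25842 = ((754/484 + 31/(-10584)) + 31520) + 25842 = ((754*(1/484) + 31*(-1/10584)) + 31520) + 25842 = ((377/242 - 31/10584) + 31520) + 25842 = (1991333/1280664 + 31520) + 25842 = 40368520613/1280664 + 25842 = 73463439701/1280664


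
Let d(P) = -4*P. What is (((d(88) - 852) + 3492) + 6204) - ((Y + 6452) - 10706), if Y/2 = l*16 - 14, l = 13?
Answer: 12358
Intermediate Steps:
Y = 388 (Y = 2*(13*16 - 14) = 2*(208 - 14) = 2*194 = 388)
(((d(88) - 852) + 3492) + 6204) - ((Y + 6452) - 10706) = (((-4*88 - 852) + 3492) + 6204) - ((388 + 6452) - 10706) = (((-352 - 852) + 3492) + 6204) - (6840 - 10706) = ((-1204 + 3492) + 6204) - 1*(-3866) = (2288 + 6204) + 3866 = 8492 + 3866 = 12358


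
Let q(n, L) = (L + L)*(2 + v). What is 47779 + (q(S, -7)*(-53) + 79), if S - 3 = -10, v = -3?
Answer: 47116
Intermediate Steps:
S = -7 (S = 3 - 10 = -7)
q(n, L) = -2*L (q(n, L) = (L + L)*(2 - 3) = (2*L)*(-1) = -2*L)
47779 + (q(S, -7)*(-53) + 79) = 47779 + (-2*(-7)*(-53) + 79) = 47779 + (14*(-53) + 79) = 47779 + (-742 + 79) = 47779 - 663 = 47116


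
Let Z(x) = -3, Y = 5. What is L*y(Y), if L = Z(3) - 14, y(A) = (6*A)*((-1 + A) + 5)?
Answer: -4590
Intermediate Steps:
y(A) = 6*A*(4 + A) (y(A) = (6*A)*(4 + A) = 6*A*(4 + A))
L = -17 (L = -3 - 14 = -17)
L*y(Y) = -102*5*(4 + 5) = -102*5*9 = -17*270 = -4590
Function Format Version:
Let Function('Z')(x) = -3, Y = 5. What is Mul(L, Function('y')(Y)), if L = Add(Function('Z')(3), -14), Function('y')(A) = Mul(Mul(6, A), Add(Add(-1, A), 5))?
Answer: -4590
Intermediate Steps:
Function('y')(A) = Mul(6, A, Add(4, A)) (Function('y')(A) = Mul(Mul(6, A), Add(4, A)) = Mul(6, A, Add(4, A)))
L = -17 (L = Add(-3, -14) = -17)
Mul(L, Function('y')(Y)) = Mul(-17, Mul(6, 5, Add(4, 5))) = Mul(-17, Mul(6, 5, 9)) = Mul(-17, 270) = -4590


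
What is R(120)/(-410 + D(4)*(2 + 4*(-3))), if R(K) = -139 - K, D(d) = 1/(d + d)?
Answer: 148/235 ≈ 0.62979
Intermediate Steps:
D(d) = 1/(2*d)
R(120)/(-410 + D(4)*(2 + 4*(-3))) = (-139 - 1*120)/(-410 + ((1/2)/4)*(2 + 4*(-3))) = (-139 - 120)/(-410 + ((1/2)*(1/4))*(2 - 12)) = -259/(-410 + (1/8)*(-10)) = -259/(-410 - 5/4) = -259/(-1645/4) = -259*(-4/1645) = 148/235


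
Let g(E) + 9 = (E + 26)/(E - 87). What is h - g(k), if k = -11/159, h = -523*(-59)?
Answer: 427313027/13844 ≈ 30866.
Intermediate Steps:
h = 30857
k = -11/159 (k = -11*1/159 = -11/159 ≈ -0.069182)
g(E) = -9 + (26 + E)/(-87 + E) (g(E) = -9 + (E + 26)/(E - 87) = -9 + (26 + E)/(-87 + E))
h - g(k) = 30857 - (809 - 8*(-11/159))/(-87 - 11/159) = 30857 - (809 + 88/159)/(-13844/159) = 30857 - (-159)*128719/(13844*159) = 30857 - 1*(-128719/13844) = 30857 + 128719/13844 = 427313027/13844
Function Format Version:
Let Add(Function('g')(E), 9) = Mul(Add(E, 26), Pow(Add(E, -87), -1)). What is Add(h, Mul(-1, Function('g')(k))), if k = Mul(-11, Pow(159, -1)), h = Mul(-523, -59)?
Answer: Rational(427313027, 13844) ≈ 30866.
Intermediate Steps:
h = 30857
k = Rational(-11, 159) (k = Mul(-11, Rational(1, 159)) = Rational(-11, 159) ≈ -0.069182)
Function('g')(E) = Add(-9, Mul(Pow(Add(-87, E), -1), Add(26, E))) (Function('g')(E) = Add(-9, Mul(Add(E, 26), Pow(Add(E, -87), -1))) = Add(-9, Mul(Add(26, E), Pow(Add(-87, E), -1))) = Add(-9, Mul(Pow(Add(-87, E), -1), Add(26, E))))
Add(h, Mul(-1, Function('g')(k))) = Add(30857, Mul(-1, Mul(Pow(Add(-87, Rational(-11, 159)), -1), Add(809, Mul(-8, Rational(-11, 159)))))) = Add(30857, Mul(-1, Mul(Pow(Rational(-13844, 159), -1), Add(809, Rational(88, 159))))) = Add(30857, Mul(-1, Mul(Rational(-159, 13844), Rational(128719, 159)))) = Add(30857, Mul(-1, Rational(-128719, 13844))) = Add(30857, Rational(128719, 13844)) = Rational(427313027, 13844)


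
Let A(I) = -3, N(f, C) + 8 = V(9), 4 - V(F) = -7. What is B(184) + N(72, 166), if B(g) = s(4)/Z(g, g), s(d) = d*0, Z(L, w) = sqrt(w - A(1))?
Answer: 3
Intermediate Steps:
V(F) = 11 (V(F) = 4 - 1*(-7) = 4 + 7 = 11)
N(f, C) = 3 (N(f, C) = -8 + 11 = 3)
Z(L, w) = sqrt(3 + w) (Z(L, w) = sqrt(w - 1*(-3)) = sqrt(w + 3) = sqrt(3 + w))
s(d) = 0
B(g) = 0 (B(g) = 0/(sqrt(3 + g)) = 0/sqrt(3 + g) = 0)
B(184) + N(72, 166) = 0 + 3 = 3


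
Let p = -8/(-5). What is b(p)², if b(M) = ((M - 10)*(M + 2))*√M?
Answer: 4572288/3125 ≈ 1463.1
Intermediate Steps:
p = 8/5 (p = -8*(-⅕) = 8/5 ≈ 1.6000)
b(M) = √M*(-10 + M)*(2 + M) (b(M) = ((-10 + M)*(2 + M))*√M = √M*(-10 + M)*(2 + M))
b(p)² = (√(8/5)*(-20 + (8/5)² - 8*8/5))² = ((2*√10/5)*(-20 + 64/25 - 64/5))² = ((2*√10/5)*(-756/25))² = (-1512*√10/125)² = 4572288/3125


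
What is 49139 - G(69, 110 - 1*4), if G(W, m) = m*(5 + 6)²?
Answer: 36313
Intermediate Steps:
G(W, m) = 121*m (G(W, m) = m*11² = m*121 = 121*m)
49139 - G(69, 110 - 1*4) = 49139 - 121*(110 - 1*4) = 49139 - 121*(110 - 4) = 49139 - 121*106 = 49139 - 1*12826 = 49139 - 12826 = 36313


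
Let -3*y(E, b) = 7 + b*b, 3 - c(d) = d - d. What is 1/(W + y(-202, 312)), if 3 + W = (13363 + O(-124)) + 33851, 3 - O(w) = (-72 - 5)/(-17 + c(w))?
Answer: 6/88549 ≈ 6.7759e-5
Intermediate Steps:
c(d) = 3 (c(d) = 3 - (d - d) = 3 - 1*0 = 3 + 0 = 3)
O(w) = -5/2 (O(w) = 3 - (-72 - 5)/(-17 + 3) = 3 - (-77)/(-14) = 3 - (-77)*(-1)/14 = 3 - 1*11/2 = 3 - 11/2 = -5/2)
W = 94417/2 (W = -3 + ((13363 - 5/2) + 33851) = -3 + (26721/2 + 33851) = -3 + 94423/2 = 94417/2 ≈ 47209.)
y(E, b) = -7/3 - b²/3 (y(E, b) = -(7 + b*b)/3 = -(7 + b²)/3 = -7/3 - b²/3)
1/(W + y(-202, 312)) = 1/(94417/2 + (-7/3 - ⅓*312²)) = 1/(94417/2 + (-7/3 - ⅓*97344)) = 1/(94417/2 + (-7/3 - 32448)) = 1/(94417/2 - 97351/3) = 1/(88549/6) = 6/88549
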